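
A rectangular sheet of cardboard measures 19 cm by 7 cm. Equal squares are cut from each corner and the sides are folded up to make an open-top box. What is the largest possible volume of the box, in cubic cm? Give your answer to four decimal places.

96.1185

With cut size x, the volume is V(x) = x(19 − 2x)(7 − 2x) for 0 < x < 3.5.
V'(x) = 12x^2 − 104x + 133. Setting V'(x) = 0 gives x ≈ 1.5594 (the root in (0, 3.5)).
V''(x) = 24x − 104 is negative there, so this is the maximum; V ≈ 96.1185.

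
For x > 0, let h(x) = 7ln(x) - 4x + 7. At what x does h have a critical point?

7/4

h'(x) = 7/x − 4 = 0 gives x = 7/4.
h''(x) = -7/x², which is negative for x > 0, so this is a local maximum.
h(7/4) = 7·ln(7/4) - 7 + 7 ≈ 3.9173.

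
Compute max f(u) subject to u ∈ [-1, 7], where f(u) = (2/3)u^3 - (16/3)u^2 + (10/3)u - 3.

-199/81

f'(u) = 2u^2 - (32/3)u + 10/3, which vanishes at u = 1/3 and u = 5.
Compare values at every candidate in [-1, 7]: f(-1) = -37/3, f(1/3) = -199/81, f(5) = -109/3, f(7) = -37/3.
Hence the absolute maximum is -199/81 at u = 1/3.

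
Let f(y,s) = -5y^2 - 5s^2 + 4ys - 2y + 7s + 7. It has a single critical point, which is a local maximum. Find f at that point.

797/84

∂f/∂y = -10y + 4s - 2 = 0 and ∂f/∂s = 4y - 10s + 7 = 0, so (y, s) = (2/21, 31/42).
The Hessian has f_{yy} = -10, f_{ss} = -10, f_{ys} = 4, giving D = 84 > 0 with f_{yy} < 0, so the point is a local maximum.
f(2/21, 31/42) = 797/84.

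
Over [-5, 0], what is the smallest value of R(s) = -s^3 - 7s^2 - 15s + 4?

The derivative is -3s^2 - 14s - 15, which vanishes at s = -3 and s = -5/3.
Evaluating at the critical points and endpoints: R(-5) = 29,  R(-3) = 13,  R(-5/3) = 383/27,  R(0) = 4.
Hence the absolute minimum is 4 at s = 0.

4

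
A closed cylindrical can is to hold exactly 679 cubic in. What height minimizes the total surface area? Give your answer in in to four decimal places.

With radius r and height h, πr²h = 679 so h = 679/(πr²), and S(r) = 2πr² + 2πrh = 2πr² + 2·679/r.
S'(r) = 4πr − 2·679/r² = 0 ⇒ r³ = 679/(2π), so r ≈ 4.7632 and h = 2r ≈ 9.5264.
S''(r) = 4π + 4·679/r³ > 0, so this is the minimum; S ≈ 427.6558.

9.5264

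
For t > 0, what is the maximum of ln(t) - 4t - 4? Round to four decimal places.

h'(t) = 1/t − 4 = 0 gives t = 1/4.
h''(t) = -1/t², which is negative for t > 0, so this is a local maximum.
h(1/4) = 1·ln(1/4) - 1 - 4 ≈ -6.3863.

-6.3863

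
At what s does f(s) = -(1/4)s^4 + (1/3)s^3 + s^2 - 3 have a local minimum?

Critical points: f'(s) = -s^3 + s^2 + 2s vanishes at s = -1, 0, 2.
f''(s) = -3s^2 + 2s + 2. f''(-1) = -3 < 0 ⇒ local maximum; f''(0) = 2 > 0 ⇒ local minimum; f''(2) = -6 < 0 ⇒ local maximum.
Thus f has its local minimum at s = 0, with value -3.

0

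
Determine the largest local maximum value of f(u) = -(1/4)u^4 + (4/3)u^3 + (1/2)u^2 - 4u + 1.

43/3

f'(u) = -u^3 + 4u^2 + u - 4 = 0 at u = -1, 1, 4.
Since f''(u) = -3u^2 + 8u + 1, we get f''(-1) = -10 < 0 ⇒ local maximum; f''(1) = 6 > 0 ⇒ local minimum; f''(4) = -15 < 0 ⇒ local maximum.
So the largest local maximum value is f(4) = 43/3.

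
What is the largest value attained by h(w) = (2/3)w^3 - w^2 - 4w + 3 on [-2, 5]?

124/3

Differentiating, h'(w) = 2w^2 - 2w - 4; which vanishes at w = -1 and w = 2.
Candidates: h(-2) = 5/3,  h(-1) = 16/3,  h(2) = -11/3,  h(5) = 124/3.
Hence the absolute maximum is 124/3 at w = 5.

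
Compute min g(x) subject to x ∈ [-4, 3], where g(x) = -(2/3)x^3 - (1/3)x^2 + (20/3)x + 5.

Differentiating, g'(x) = -2x^2 - (2/3)x + 20/3; which vanishes at x = -2 and x = 5/3.
Compare values at every candidate in [-4, 3]: g(-4) = 47/3; g(-2) = -13/3; g(5/3) = 980/81; g(3) = 4.
So the minimum is g(-2) = -13/3.

-13/3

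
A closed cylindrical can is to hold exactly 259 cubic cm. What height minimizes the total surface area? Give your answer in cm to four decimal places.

With radius r and height h, πr²h = 259 so h = 259/(πr²), and S(r) = 2πr² + 2πrh = 2πr² + 2·259/r.
S'(r) = 4πr − 2·259/r² = 0 ⇒ r³ = 259/(2π), so r ≈ 3.4544 and h = 2r ≈ 6.9088.
S''(r) = 4π + 4·259/r³ > 0, so this is the minimum; S ≈ 224.9302.

6.9088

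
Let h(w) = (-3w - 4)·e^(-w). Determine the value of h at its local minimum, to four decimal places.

h'(w) = (-3)·e^(-w) + (-3w - 4)·(-1)·e^(-w) = (3w + 1)·e^(-w). Since e^(-w) > 0, the only critical point is w = -1/3.
h''(-1/3) has the same sign as 3 > 0, so this is a local minimum.
h(-1/3) = (-3)·e^(1/3) ≈ -4.1868.

-4.1868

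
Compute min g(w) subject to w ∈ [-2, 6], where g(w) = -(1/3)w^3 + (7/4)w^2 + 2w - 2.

-121/48

The derivative is -w^2 + (7/2)w + 2, which vanishes at w = -1/2 and w = 4.
Evaluating at the critical points and endpoints: g(-2) = 11/3; g(-1/2) = -121/48; g(4) = 38/3; g(6) = 1.
So the minimum is g(-1/2) = -121/48.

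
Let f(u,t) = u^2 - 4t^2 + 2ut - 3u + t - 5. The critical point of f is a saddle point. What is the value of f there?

-129/20

∂f/∂u = 2u + 2t - 3 = 0 and ∂f/∂t = 2u - 8t + 1 = 0, so (u, t) = (11/10, 2/5).
The Hessian has f_{uu} = 2, f_{tt} = -8, f_{ut} = 2, giving D = -20 < 0, so the point is a saddle point.
f(11/10, 2/5) = -129/20.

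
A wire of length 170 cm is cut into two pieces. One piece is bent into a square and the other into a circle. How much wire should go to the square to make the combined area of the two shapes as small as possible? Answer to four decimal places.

95.2169

Let x be the length used for the square. Square side x/4; circle radius (170−x)/(2π).
A(x) = (x/4)² + π·((170−x)/(2π))² = x²/16 + (170−x)²/(4π) for 0 ≤ x ≤ 170. A'(x) = x/8 − (170−x)/(2π) = 0 gives x = 4·170/(π+4) ≈ 95.2169.
A'' = 1/8 + 1/(2π) > 0, so this gives the minimum combined area; x ≈ 95.2169 cm to the square.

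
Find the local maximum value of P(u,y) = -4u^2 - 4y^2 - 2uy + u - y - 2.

∂P/∂u = -8u - 2y + 1 = 0 and ∂P/∂y = -2u - 8y - 1 = 0, so (u, y) = (1/6, -1/6).
The Hessian has P_{uu} = -8, P_{yy} = -8, P_{uy} = -2, giving D = 60 > 0 with P_{uu} < 0, so the point is a local maximum.
P(1/6, -1/6) = -11/6.

-11/6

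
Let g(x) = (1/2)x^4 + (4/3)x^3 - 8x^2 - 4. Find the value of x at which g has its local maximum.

0

Critical points: g'(x) = 2x^3 + 4x^2 - 16x vanishes at x = -4, 0, 2.
Second-derivative test with g''(x) = 6x^2 + 8x - 16: g''(-4) = 48 > 0 ⇒ local minimum; g''(0) = -16 < 0 ⇒ local maximum; g''(2) = 24 > 0 ⇒ local minimum.
So the local maximum value is g(0) = -4.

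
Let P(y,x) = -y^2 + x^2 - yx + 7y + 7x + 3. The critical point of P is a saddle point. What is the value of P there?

64/5

∂P/∂y = -2y - x + 7 = 0 and ∂P/∂x = -y + 2x + 7 = 0, so (y, x) = (21/5, -7/5).
The Hessian has P_{yy} = -2, P_{xx} = 2, P_{yx} = -1, giving D = -5 < 0, so the point is a saddle point.
P(21/5, -7/5) = 64/5.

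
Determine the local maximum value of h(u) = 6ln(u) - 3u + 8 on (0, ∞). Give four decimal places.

h'(u) = 6/u − 3 = 0 gives u = 2.
h''(u) = -6/u², which is negative for u > 0, so this is a local maximum.
h(2) = 6·ln(2) - 6 + 8 ≈ 6.1589.

6.1589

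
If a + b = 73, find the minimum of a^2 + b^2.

5329/2

With a + b = 73, a^2 + b^2 = a^2 + (73 − a)^2.
The derivative 2a − 2(73 − a) = 4a − 146 vanishes at a = 73/2; second derivative 4 > 0, a minimum.
The minimum is 2·(73/2)^2 = 5329/2.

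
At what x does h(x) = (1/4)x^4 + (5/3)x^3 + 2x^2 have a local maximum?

-1

Critical points: h'(x) = x^3 + 5x^2 + 4x vanishes at x = -4, -1, 0.
h''(x) = 3x^2 + 10x + 4. h''(-4) = 12 > 0 ⇒ local minimum; h''(-1) = -3 < 0 ⇒ local maximum; h''(0) = 4 > 0 ⇒ local minimum.
The local maximum is h(-1) = 7/12.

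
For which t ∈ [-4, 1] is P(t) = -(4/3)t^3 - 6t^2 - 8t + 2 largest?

-4

P'(t) = -4t^2 - 12t - 8, which vanishes at t = -2 and t = -1.
Compare values at every candidate in [-4, 1]: P(-4) = 70/3, P(-2) = 14/3, P(-1) = 16/3, P(1) = -40/3.
The maximum over the interval is 70/3, attained at t = -4.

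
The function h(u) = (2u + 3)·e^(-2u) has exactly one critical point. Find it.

h'(u) = 2·e^(-2u) + (2u + 3)·(-2)·e^(-2u) = (-4u - 4)·e^(-2u). Since e^(-2u) > 0, the only critical point is u = -1.
h''(-1) has the same sign as -4 < 0, so this is a local maximum.
h(-1) = (1)·e^(2) ≈ 7.3891.

-1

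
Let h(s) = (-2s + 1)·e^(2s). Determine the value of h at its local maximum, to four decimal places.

By the product rule, h'(s) = (-4s)·e^(2s). Since e^(2s) > 0, the only critical point is s = 0.
h''(0) has the same sign as -4 < 0, so this is a local maximum.
h(0) = (1)·e^(0) ≈ 1.0000.

1.0000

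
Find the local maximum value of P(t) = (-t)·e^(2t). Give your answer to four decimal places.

0.1839

Differentiating with the product rule gives P'(t) = (-2t - 1)·e^(2t). Since e^(2t) > 0, the only critical point is t = -1/2.
P''(-1/2) has the same sign as -2 < 0, so this is a local maximum.
P(-1/2) = (1/2)·e^(-1) ≈ 0.1839.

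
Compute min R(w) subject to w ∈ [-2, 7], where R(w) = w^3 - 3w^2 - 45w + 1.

-174

Differentiating, R'(w) = 3w^2 - 6w - 45; whose only zero in [-2, 7] is w = 5.
Compare values at every candidate in [-2, 7]: R(-2) = 71; R(5) = -174; R(7) = -118.
The minimum over the interval is -174, attained at w = 5.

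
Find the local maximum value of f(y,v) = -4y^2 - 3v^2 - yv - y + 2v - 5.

-214/47

∂f/∂y = -8y - v - 1 = 0 and ∂f/∂v = -y - 6v + 2 = 0, so (y, v) = (-8/47, 17/47).
The Hessian has f_{yy} = -8, f_{vv} = -6, f_{yv} = -1, giving D = 47 > 0 with f_{yy} < 0, so the point is a local maximum.
f(-8/47, 17/47) = -214/47.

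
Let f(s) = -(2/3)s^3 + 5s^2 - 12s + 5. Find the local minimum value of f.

-13/3

f'(s) = -2s^2 + 10s - 12 = 0 at s = 2, 3.
Since f''(s) = -4s + 10, we get f''(2) = 2 > 0 ⇒ local minimum; f''(3) = -2 < 0 ⇒ local maximum.
The local minimum is f(2) = -13/3.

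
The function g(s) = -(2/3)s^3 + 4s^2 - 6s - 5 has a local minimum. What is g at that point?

g'(s) = -2s^2 + 8s - 6 = 0 at s = 1, 3.
Since g''(s) = -4s + 8, we get g''(1) = 4 > 0 ⇒ local minimum; g''(3) = -4 < 0 ⇒ local maximum.
The local minimum is g(1) = -23/3.

-23/3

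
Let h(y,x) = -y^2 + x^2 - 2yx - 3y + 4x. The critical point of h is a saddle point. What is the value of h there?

-31/8

∂h/∂y = -2y - 2x - 3 = 0 and ∂h/∂x = -2y + 2x + 4 = 0, so (y, x) = (1/4, -7/4).
The Hessian has h_{yy} = -2, h_{xx} = 2, h_{yx} = -2, giving D = -8 < 0, so the point is a saddle point.
h(1/4, -7/4) = -31/8.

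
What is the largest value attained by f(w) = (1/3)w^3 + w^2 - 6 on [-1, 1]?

-14/3

f'(w) = w^2 + 2w, whose only zero in [-1, 1] is w = 0.
Candidates: f(-1) = -16/3; f(0) = -6; f(1) = -14/3.
Hence the absolute maximum is -14/3 at w = 1.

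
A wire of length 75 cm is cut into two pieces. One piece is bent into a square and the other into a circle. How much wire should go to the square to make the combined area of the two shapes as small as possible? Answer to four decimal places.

42.0074

Let x be the length used for the square. Square side x/4; circle radius (75−x)/(2π).
A(x) = (x/4)² + π·((75−x)/(2π))² = x²/16 + (75−x)²/(4π) for 0 ≤ x ≤ 75. A'(x) = x/8 − (75−x)/(2π) = 0 gives x = 4·75/(π+4) ≈ 42.0074.
A'' = 1/8 + 1/(2π) > 0, so this gives the minimum combined area; x ≈ 42.0074 cm to the square.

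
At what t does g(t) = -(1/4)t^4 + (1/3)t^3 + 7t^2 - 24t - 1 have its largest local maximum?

-4

g'(t) = -t^3 + t^2 + 14t - 24. Setting g'(t) = 0 gives t ∈ {-4, 2, 3}.
Since g''(t) = -3t^2 + 2t + 14, we get g''(-4) = -42 < 0 ⇒ local maximum; g''(2) = 6 > 0 ⇒ local minimum; g''(3) = -7 < 0 ⇒ local maximum.
So the largest local maximum value is g(-4) = 365/3.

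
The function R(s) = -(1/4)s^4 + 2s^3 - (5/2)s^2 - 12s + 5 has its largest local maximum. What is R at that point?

Critical points: R'(s) = -s^3 + 6s^2 - 5s - 12 vanishes at s = -1, 3, 4.
Second-derivative test with R''(s) = -3s^2 + 12s - 5: R''(-1) = -20 < 0 ⇒ local maximum; R''(3) = 4 > 0 ⇒ local minimum; R''(4) = -5 < 0 ⇒ local maximum.
The largest local maximum is R(-1) = 49/4.

49/4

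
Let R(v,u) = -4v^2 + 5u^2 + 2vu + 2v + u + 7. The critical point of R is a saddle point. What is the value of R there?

∂R/∂v = -8v + 2u + 2 = 0 and ∂R/∂u = 2v + 10u + 1 = 0, so (v, u) = (3/14, -1/7).
The Hessian has R_{vv} = -8, R_{uu} = 10, R_{vu} = 2, giving D = -84 < 0, so the point is a saddle point.
R(3/14, -1/7) = 50/7.

50/7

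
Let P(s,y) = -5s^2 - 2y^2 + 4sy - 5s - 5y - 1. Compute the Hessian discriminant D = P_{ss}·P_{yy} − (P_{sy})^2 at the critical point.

24

∂P/∂s = -10s + 4y - 5 = 0 and ∂P/∂y = 4s - 4y - 5 = 0, so (s, y) = (-5/3, -35/12).
The Hessian has P_{ss} = -10, P_{yy} = -4, P_{sy} = 4, giving D = 24 > 0 with P_{ss} < 0, so the point is a local maximum.
D = (-10)·(-4) − (4)^2 = 24.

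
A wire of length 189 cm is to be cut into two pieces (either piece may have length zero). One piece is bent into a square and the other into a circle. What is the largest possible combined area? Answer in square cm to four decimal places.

2842.5869

Let x be the length used for the square. Square side x/4; circle radius (189−x)/(2π).
A(x) = (x/4)² + π·((189−x)/(2π))² = x²/16 + (189−x)²/(4π) for 0 ≤ x ≤ 189. A'(x) = x/8 − (189−x)/(2π) = 0 gives x = 4·189/(π+4) ≈ 105.8587.
A'' > 0, so the interior critical point is a minimum; the maximum is at an endpoint. A(0) = 2842.5869 and A(189) = 2232.5625, so the largest area is 2842.5869.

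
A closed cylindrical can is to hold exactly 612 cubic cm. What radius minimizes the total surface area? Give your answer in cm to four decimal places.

4.6011

With radius r and height h, πr²h = 612 so h = 612/(πr²), and S(r) = 2πr² + 2πrh = 2πr² + 2·612/r.
S'(r) = 4πr − 2·612/r² = 0 ⇒ r³ = 612/(2π), so r ≈ 4.6011 and h = 2r ≈ 9.2021.
S''(r) = 4π + 4·612/r³ > 0, so this is the minimum; S ≈ 399.0391.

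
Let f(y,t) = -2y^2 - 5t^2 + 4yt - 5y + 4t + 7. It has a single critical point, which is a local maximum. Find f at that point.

∂f/∂y = -4y + 4t - 5 = 0 and ∂f/∂t = 4y - 10t + 4 = 0, so (y, t) = (-17/12, -1/6).
The Hessian has f_{yy} = -4, f_{tt} = -10, f_{yt} = 4, giving D = 24 > 0 with f_{yy} < 0, so the point is a local maximum.
f(-17/12, -1/6) = 245/24.

245/24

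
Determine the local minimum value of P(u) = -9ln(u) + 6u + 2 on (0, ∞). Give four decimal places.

P'(u) = -9/u + 6 = 0 gives u = 3/2.
P''(u) = 9/u², which is positive for u > 0, so this is a local minimum.
P(3/2) = -9·ln(3/2) + 9 + 2 ≈ 7.3508.

7.3508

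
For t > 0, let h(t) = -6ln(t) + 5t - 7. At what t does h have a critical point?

6/5

h'(t) = -6/t + 5 = 0 gives t = 6/5.
h''(t) = 6/t², which is positive for t > 0, so this is a local minimum.
h(6/5) = -6·ln(6/5) + 6 - 7 ≈ -2.0939.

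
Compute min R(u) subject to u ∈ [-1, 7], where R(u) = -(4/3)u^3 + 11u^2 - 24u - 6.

-277/3

R'(u) = -4u^2 + 22u - 24, which vanishes at u = 3/2 and u = 4.
Compare values at every candidate in [-1, 7]: R(-1) = 91/3, R(3/2) = -87/4, R(4) = -34/3, R(7) = -277/3.
The minimum over the interval is -277/3, attained at u = 7.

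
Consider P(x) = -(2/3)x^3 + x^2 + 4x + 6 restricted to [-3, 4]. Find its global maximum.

Differentiating, P'(x) = -2x^2 + 2x + 4; which vanishes at x = -1 and x = 2.
Evaluating at the critical points and endpoints: P(-3) = 21, P(-1) = 11/3, P(2) = 38/3, P(4) = -14/3.
Hence the absolute maximum is 21 at x = -3.

21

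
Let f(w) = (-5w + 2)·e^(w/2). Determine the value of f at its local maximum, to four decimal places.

By the product rule, f'(w) = (-(5/2)w - 4)·e^(w/2). Since e^(w/2) > 0, the only critical point is w = -8/5.
f''(-8/5) has the same sign as -5/2 < 0, so this is a local maximum.
f(-8/5) = (10)·e^(-4/5) ≈ 4.4933.

4.4933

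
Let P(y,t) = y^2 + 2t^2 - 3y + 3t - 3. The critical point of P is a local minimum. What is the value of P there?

-51/8

∂P/∂y = 2y - 3 = 0 and ∂P/∂t = 4t + 3 = 0, so (y, t) = (3/2, -3/4).
The Hessian has P_{yy} = 2, P_{tt} = 4, P_{yt} = 0, giving D = 8 > 0 with P_{yy} > 0, so the point is a local minimum.
P(3/2, -3/4) = -51/8.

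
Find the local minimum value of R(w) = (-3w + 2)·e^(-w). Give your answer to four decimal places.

By the product rule, R'(w) = (3w - 5)·e^(-w). Since e^(-w) > 0, the only critical point is w = 5/3.
R''(5/3) has the same sign as 3 > 0, so this is a local minimum.
R(5/3) = (-3)·e^(-5/3) ≈ -0.5666.

-0.5666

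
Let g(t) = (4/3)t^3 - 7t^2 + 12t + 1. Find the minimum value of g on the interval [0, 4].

Differentiating, g'(t) = 4t^2 - 14t + 12; which vanishes at t = 3/2 and t = 2.
Candidates: g(0) = 1; g(3/2) = 31/4; g(2) = 23/3; g(4) = 67/3.
The minimum over the interval is 1, attained at t = 0.

1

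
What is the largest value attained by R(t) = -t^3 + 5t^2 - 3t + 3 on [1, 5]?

12

The derivative is -3t^2 + 10t - 3, whose only zero in [1, 5] is t = 3.
Compare values at every candidate in [1, 5]: R(1) = 4, R(3) = 12, R(5) = -12.
Hence the absolute maximum is 12 at t = 3.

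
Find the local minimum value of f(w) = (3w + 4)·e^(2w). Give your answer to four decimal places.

Differentiating with the product rule gives f'(w) = (6w + 11)·e^(2w). Since e^(2w) > 0, the only critical point is w = -11/6.
f''(-11/6) has the same sign as 6 > 0, so this is a local minimum.
f(-11/6) = (-3/2)·e^(-11/3) ≈ -0.0383.

-0.0383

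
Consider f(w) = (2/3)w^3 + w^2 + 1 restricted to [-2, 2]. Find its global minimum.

f'(w) = 2w^2 + 2w, which vanishes at w = -1 and w = 0.
Candidates: f(-2) = -1/3; f(-1) = 4/3; f(0) = 1; f(2) = 31/3.
The minimum over the interval is -1/3, attained at w = -2.

-1/3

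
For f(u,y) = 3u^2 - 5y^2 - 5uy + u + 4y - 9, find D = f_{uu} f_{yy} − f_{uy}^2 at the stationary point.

∂f/∂u = 6u - 5y + 1 = 0 and ∂f/∂y = -5u - 10y + 4 = 0, so (u, y) = (2/17, 29/85).
The Hessian has f_{uu} = 6, f_{yy} = -10, f_{uy} = -5, giving D = -85 < 0, so the point is a saddle point.
D = (6)·(-10) − (-5)^2 = -85.

-85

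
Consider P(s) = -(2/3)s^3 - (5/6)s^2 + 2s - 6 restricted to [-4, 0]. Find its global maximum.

46/3

The derivative is -2s^2 - (5/3)s + 2, whose only zero in [-4, 0] is s = -3/2.
Candidates: P(-4) = 46/3; P(-3/2) = -69/8; P(0) = -6.
Hence the absolute maximum is 46/3 at s = -4.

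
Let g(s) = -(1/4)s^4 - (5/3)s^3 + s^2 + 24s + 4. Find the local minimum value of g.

g'(s) = -s^3 - 5s^2 + 2s + 24 = 0 at s = -4, -3, 2.
Since g''(s) = -3s^2 - 10s + 2, we get g''(-4) = -6 < 0 ⇒ local maximum; g''(-3) = 5 > 0 ⇒ local minimum; g''(2) = -30 < 0 ⇒ local maximum.
So the local minimum value is g(-3) = -137/4.

-137/4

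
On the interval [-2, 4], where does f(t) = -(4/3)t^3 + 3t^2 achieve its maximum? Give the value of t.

f'(t) = -4t^2 + 6t, which vanishes at t = 0 and t = 3/2.
Compare values at every candidate in [-2, 4]: f(-2) = 68/3; f(0) = 0; f(3/2) = 9/4; f(4) = -112/3.
Hence the absolute maximum is 68/3 at t = -2.

-2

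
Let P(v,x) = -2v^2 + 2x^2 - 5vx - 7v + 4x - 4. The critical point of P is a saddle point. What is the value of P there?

∂P/∂v = -4v - 5x - 7 = 0 and ∂P/∂x = -5v + 4x + 4 = 0, so (v, x) = (-8/41, -51/41).
The Hessian has P_{vv} = -4, P_{xx} = 4, P_{vx} = -5, giving D = -41 < 0, so the point is a saddle point.
P(-8/41, -51/41) = -238/41.

-238/41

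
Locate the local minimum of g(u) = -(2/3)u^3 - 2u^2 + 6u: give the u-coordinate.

g'(u) = -2u^2 - 4u + 6. Setting g'(u) = 0 gives u ∈ {-3, 1}.
g''(u) = -4u - 4. g''(-3) = 8 > 0 ⇒ local minimum; g''(1) = -8 < 0 ⇒ local maximum.
The local minimum is g(-3) = -18.

-3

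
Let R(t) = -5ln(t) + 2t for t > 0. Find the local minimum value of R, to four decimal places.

R'(t) = -5/t + 2 = 0 gives t = 5/2.
R''(t) = 5/t², which is positive for t > 0, so this is a local minimum.
R(5/2) = -5·ln(5/2) + 5 ≈ 0.4185.

0.4185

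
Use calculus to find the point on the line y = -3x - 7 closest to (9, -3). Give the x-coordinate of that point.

Minimize D(x)^2 = (x - 9)^2 + (-3x - 4)^2.
d/dx[D^2] = 2(x - 9) + 2·(-3)·(-3x - 4) = 0 ⇒ x = -3/10.
Then y = -61/10 and the distance is √(961/10) ≈ 9.8031.

-3/10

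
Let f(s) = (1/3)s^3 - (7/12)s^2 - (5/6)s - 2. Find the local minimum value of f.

Critical points: f'(s) = s^2 - (7/6)s - 5/6 vanishes at s = -1/2, 5/3.
f''(s) = 2s - 7/6. f''(-1/2) = -13/6 < 0 ⇒ local maximum; f''(5/3) = 13/6 > 0 ⇒ local minimum.
So the local minimum value is f(5/3) = -1123/324.

-1123/324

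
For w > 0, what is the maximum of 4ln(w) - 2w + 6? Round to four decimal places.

4.7726

f'(w) = 4/w − 2 = 0 gives w = 2.
f''(w) = -4/w², which is negative for w > 0, so this is a local maximum.
f(2) = 4·ln(2) - 4 + 6 ≈ 4.7726.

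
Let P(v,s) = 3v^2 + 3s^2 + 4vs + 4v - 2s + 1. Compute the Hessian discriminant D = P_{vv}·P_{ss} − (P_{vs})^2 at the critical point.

20

∂P/∂v = 6v + 4s + 4 = 0 and ∂P/∂s = 4v + 6s - 2 = 0, so (v, s) = (-8/5, 7/5).
The Hessian has P_{vv} = 6, P_{ss} = 6, P_{vs} = 4, giving D = 20 > 0 with P_{vv} > 0, so the point is a local minimum.
D = (6)·(6) − (4)^2 = 20.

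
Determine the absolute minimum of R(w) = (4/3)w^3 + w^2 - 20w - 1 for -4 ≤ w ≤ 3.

-79/3

The derivative is 4w^2 + 2w - 20, which vanishes at w = -5/2 and w = 2.
Candidates: R(-4) = 29/3,  R(-5/2) = 413/12,  R(2) = -79/3,  R(3) = -16.
The minimum over the interval is -79/3, attained at w = 2.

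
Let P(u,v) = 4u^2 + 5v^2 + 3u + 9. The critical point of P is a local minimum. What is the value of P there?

135/16

∂P/∂u = 8u + 3 = 0 and ∂P/∂v = 10v = 0, so (u, v) = (-3/8, 0).
The Hessian has P_{uu} = 8, P_{vv} = 10, P_{uv} = 0, giving D = 80 > 0 with P_{uu} > 0, so the point is a local minimum.
P(-3/8, 0) = 135/16.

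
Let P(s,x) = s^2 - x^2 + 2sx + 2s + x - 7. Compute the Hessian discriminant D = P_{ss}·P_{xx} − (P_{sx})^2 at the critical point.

-8

∂P/∂s = 2s + 2x + 2 = 0 and ∂P/∂x = 2s - 2x + 1 = 0, so (s, x) = (-3/4, -1/4).
The Hessian has P_{ss} = 2, P_{xx} = -2, P_{sx} = 2, giving D = -8 < 0, so the point is a saddle point.
D = (2)·(-2) − (2)^2 = -8.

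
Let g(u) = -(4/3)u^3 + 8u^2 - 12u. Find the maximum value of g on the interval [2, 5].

0

g'(u) = -4u^2 + 16u - 12, whose only zero in [2, 5] is u = 3.
Evaluating at the critical points and endpoints: g(2) = -8/3, g(3) = 0, g(5) = -80/3.
The maximum over the interval is 0, attained at u = 3.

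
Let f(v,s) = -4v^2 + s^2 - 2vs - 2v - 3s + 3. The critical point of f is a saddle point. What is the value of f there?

2

∂f/∂v = -8v - 2s - 2 = 0 and ∂f/∂s = -2v + 2s - 3 = 0, so (v, s) = (-1/2, 1).
The Hessian has f_{vv} = -8, f_{ss} = 2, f_{vs} = -2, giving D = -20 < 0, so the point is a saddle point.
f(-1/2, 1) = 2.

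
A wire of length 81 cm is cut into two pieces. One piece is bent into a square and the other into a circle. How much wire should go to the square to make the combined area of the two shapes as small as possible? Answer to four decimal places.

Let x be the length used for the square. Square side x/4; circle radius (81−x)/(2π).
A(x) = (x/4)² + π·((81−x)/(2π))² = x²/16 + (81−x)²/(4π) for 0 ≤ x ≤ 81. A'(x) = x/8 − (81−x)/(2π) = 0 gives x = 4·81/(π+4) ≈ 45.3680.
A'' = 1/8 + 1/(2π) > 0, so this gives the minimum combined area; x ≈ 45.3680 cm to the square.

45.3680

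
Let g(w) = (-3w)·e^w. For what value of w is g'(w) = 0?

-1

Differentiating with the product rule gives g'(w) = (-3w - 3)·e^w. Since e^w > 0, the only critical point is w = -1.
g''(-1) has the same sign as -3 < 0, so this is a local maximum.
g(-1) = (3)·e^(-1) ≈ 1.1036.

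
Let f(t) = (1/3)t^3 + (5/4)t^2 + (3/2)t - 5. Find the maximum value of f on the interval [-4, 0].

-5

The derivative is t^2 + (5/2)t + 3/2, which vanishes at t = -3/2 and t = -1.
Compare values at every candidate in [-4, 0]: f(-4) = -37/3,  f(-3/2) = -89/16,  f(-1) = -67/12,  f(0) = -5.
So the maximum is f(0) = -5.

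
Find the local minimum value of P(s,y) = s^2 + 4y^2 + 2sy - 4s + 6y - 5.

∂P/∂s = 2s + 2y - 4 = 0 and ∂P/∂y = 2s + 8y + 6 = 0, so (s, y) = (11/3, -5/3).
The Hessian has P_{ss} = 2, P_{yy} = 8, P_{sy} = 2, giving D = 12 > 0 with P_{ss} > 0, so the point is a local minimum.
P(11/3, -5/3) = -52/3.

-52/3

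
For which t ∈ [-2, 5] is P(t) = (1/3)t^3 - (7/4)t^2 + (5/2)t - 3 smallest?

-2

Differentiating, P'(t) = t^2 - (7/2)t + 5/2; which vanishes at t = 1 and t = 5/2.
Evaluating at the critical points and endpoints: P(-2) = -53/3,  P(1) = -23/12,  P(5/2) = -119/48,  P(5) = 89/12.
So the minimum is P(-2) = -53/3.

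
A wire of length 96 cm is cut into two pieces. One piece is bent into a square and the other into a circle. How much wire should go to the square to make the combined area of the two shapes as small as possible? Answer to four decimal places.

Let x be the length used for the square. Square side x/4; circle radius (96−x)/(2π).
A(x) = (x/4)² + π·((96−x)/(2π))² = x²/16 + (96−x)²/(4π) for 0 ≤ x ≤ 96. A'(x) = x/8 − (96−x)/(2π) = 0 gives x = 4·96/(π+4) ≈ 53.7695.
A'' = 1/8 + 1/(2π) > 0, so this gives the minimum combined area; x ≈ 53.7695 cm to the square.

53.7695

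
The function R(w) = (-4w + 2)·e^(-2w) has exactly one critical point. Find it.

R'(w) = (-4)·e^(-2w) + (-4w + 2)·(-2)·e^(-2w) = (8w - 8)·e^(-2w). Since e^(-2w) > 0, the only critical point is w = 1.
R''(1) has the same sign as 8 > 0, so this is a local minimum.
R(1) = (-2)·e^(-2) ≈ -0.2707.

1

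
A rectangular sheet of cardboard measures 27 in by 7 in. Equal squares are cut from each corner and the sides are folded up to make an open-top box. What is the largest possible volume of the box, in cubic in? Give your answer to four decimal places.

With cut size x, the volume is V(x) = x(27 − 2x)(7 − 2x) for 0 < x < 3.5.
V'(x) = 12x^2 − 136x + 189. Setting V'(x) = 0 gives x ≈ 1.6218 (the root in (0, 3.5)).
V''(x) = 24x − 136 is negative there, so this is the maximum; V ≈ 144.7271.

144.7271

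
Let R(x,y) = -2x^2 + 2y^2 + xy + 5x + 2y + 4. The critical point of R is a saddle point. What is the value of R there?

100/17

∂R/∂x = -4x + y + 5 = 0 and ∂R/∂y = x + 4y + 2 = 0, so (x, y) = (18/17, -13/17).
The Hessian has R_{xx} = -4, R_{yy} = 4, R_{xy} = 1, giving D = -17 < 0, so the point is a saddle point.
R(18/17, -13/17) = 100/17.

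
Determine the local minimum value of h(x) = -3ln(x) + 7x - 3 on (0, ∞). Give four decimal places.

2.5419

h'(x) = -3/x + 7 = 0 gives x = 3/7.
h''(x) = 3/x², which is positive for x > 0, so this is a local minimum.
h(3/7) = -3·ln(3/7) + 3 - 3 ≈ 2.5419.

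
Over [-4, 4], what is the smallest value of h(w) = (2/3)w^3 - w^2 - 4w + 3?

-119/3

The derivative is 2w^2 - 2w - 4, which vanishes at w = -1 and w = 2.
Evaluating at the critical points and endpoints: h(-4) = -119/3, h(-1) = 16/3, h(2) = -11/3, h(4) = 41/3.
So the minimum is h(-4) = -119/3.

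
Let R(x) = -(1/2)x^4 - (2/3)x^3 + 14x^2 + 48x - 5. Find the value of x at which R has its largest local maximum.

4

R'(x) = -2x^3 - 2x^2 + 28x + 48 = 0 at x = -3, -2, 4.
Since R''(x) = -6x^2 - 4x + 28, we get R''(-3) = -14 < 0 ⇒ local maximum; R''(-2) = 12 > 0 ⇒ local minimum; R''(4) = -84 < 0 ⇒ local maximum.
Thus R has its largest local maximum at x = 4, with value 721/3.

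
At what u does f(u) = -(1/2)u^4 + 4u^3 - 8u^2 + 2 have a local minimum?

2

f'(u) = -2u^3 + 12u^2 - 16u = 0 at u = 0, 2, 4.
Since f''(u) = -6u^2 + 24u - 16, we get f''(0) = -16 < 0 ⇒ local maximum; f''(2) = 8 > 0 ⇒ local minimum; f''(4) = -16 < 0 ⇒ local maximum.
The local minimum is f(2) = -6.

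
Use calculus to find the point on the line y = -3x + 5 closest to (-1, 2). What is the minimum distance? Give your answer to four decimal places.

1.8974

Minimize D(x)^2 = (x + 1)^2 + (-3x + 3)^2.
d/dx[D^2] = 2(x + 1) + 2·(-3)·(-3x + 3) = 0 ⇒ x = 4/5.
Then y = 13/5 and the distance is √(18/5) ≈ 1.8974.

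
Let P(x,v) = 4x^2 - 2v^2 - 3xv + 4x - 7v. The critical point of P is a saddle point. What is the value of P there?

80/41

∂P/∂x = 8x - 3v + 4 = 0 and ∂P/∂v = -3x - 4v - 7 = 0, so (x, v) = (-37/41, -44/41).
The Hessian has P_{xx} = 8, P_{vv} = -4, P_{xv} = -3, giving D = -41 < 0, so the point is a saddle point.
P(-37/41, -44/41) = 80/41.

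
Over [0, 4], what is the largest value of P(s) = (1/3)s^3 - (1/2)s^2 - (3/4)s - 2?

25/3

P'(s) = s^2 - s - 3/4, whose only zero in [0, 4] is s = 3/2.
Candidates: P(0) = -2; P(3/2) = -25/8; P(4) = 25/3.
Hence the absolute maximum is 25/3 at s = 4.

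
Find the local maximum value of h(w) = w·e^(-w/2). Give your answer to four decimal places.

By the product rule, h'(w) = (-(1/2)w + 1)·e^(-w/2). Since e^(-w/2) > 0, the only critical point is w = 2.
h''(2) has the same sign as -1/2 < 0, so this is a local maximum.
h(2) = (2)·e^(-1) ≈ 0.7358.

0.7358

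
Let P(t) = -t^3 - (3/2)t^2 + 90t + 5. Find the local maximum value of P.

P'(t) = -3t^2 - 3t + 90 = 0 at t = -6, 5.
Since P''(t) = -6t - 3, we get P''(-6) = 33 > 0 ⇒ local minimum; P''(5) = -33 < 0 ⇒ local maximum.
So the local maximum value is P(5) = 585/2.

585/2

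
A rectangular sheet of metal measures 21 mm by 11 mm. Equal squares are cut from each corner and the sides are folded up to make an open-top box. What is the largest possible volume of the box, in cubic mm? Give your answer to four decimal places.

241.4080

With cut size x, the volume is V(x) = x(21 − 2x)(11 − 2x) for 0 < x < 5.5.
V'(x) = 12x^2 − 128x + 231. Setting V'(x) = 0 gives x ≈ 2.3011 (the root in (0, 5.5)).
V''(x) = 24x − 128 is negative there, so this is the maximum; V ≈ 241.4080.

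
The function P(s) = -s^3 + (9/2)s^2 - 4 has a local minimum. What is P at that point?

-4

Critical points: P'(s) = -3s^2 + 9s vanishes at s = 0, 3.
Since P''(s) = -6s + 9, we get P''(0) = 9 > 0 ⇒ local minimum; P''(3) = -9 < 0 ⇒ local maximum.
The local minimum is P(0) = -4.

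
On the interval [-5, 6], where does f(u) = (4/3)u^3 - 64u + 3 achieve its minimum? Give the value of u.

4

Differentiating, f'(u) = 4u^2 - 64; which vanishes at u = -4 and u = 4.
Compare values at every candidate in [-5, 6]: f(-5) = 469/3, f(-4) = 521/3, f(4) = -503/3, f(6) = -93.
So the minimum is f(4) = -503/3.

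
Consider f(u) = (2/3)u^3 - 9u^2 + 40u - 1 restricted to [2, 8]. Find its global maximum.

f'(u) = 2u^2 - 18u + 40, which vanishes at u = 4 and u = 5.
Candidates: f(2) = 145/3; f(4) = 173/3; f(5) = 172/3; f(8) = 253/3.
So the maximum is f(8) = 253/3.

253/3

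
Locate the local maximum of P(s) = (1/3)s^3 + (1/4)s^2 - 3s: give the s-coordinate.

-2

P'(s) = s^2 + (1/2)s - 3 = 0 at s = -2, 3/2.
Second-derivative test with P''(s) = 2s + 1/2: P''(-2) = -7/2 < 0 ⇒ local maximum; P''(3/2) = 7/2 > 0 ⇒ local minimum.
The local maximum is P(-2) = 13/3.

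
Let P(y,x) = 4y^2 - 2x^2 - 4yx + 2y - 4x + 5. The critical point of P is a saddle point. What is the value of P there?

∂P/∂y = 8y - 4x + 2 = 0 and ∂P/∂x = -4y - 4x - 4 = 0, so (y, x) = (-1/2, -1/2).
The Hessian has P_{yy} = 8, P_{xx} = -4, P_{yx} = -4, giving D = -48 < 0, so the point is a saddle point.
P(-1/2, -1/2) = 11/2.

11/2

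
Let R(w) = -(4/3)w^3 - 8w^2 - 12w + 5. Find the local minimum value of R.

5

Critical points: R'(w) = -4w^2 - 16w - 12 vanishes at w = -3, -1.
R''(w) = -8w - 16. R''(-3) = 8 > 0 ⇒ local minimum; R''(-1) = -8 < 0 ⇒ local maximum.
So the local minimum value is R(-3) = 5.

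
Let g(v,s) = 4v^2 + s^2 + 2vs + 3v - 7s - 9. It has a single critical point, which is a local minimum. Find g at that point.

∂g/∂v = 8v + 2s + 3 = 0 and ∂g/∂s = 2v + 2s - 7 = 0, so (v, s) = (-5/3, 31/6).
The Hessian has g_{vv} = 8, g_{ss} = 2, g_{vs} = 2, giving D = 12 > 0 with g_{vv} > 0, so the point is a local minimum.
g(-5/3, 31/6) = -355/12.

-355/12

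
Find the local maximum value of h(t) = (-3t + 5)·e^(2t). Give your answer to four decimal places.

Differentiating with the product rule gives h'(t) = (-6t + 7)·e^(2t). Since e^(2t) > 0, the only critical point is t = 7/6.
h''(7/6) has the same sign as -6 < 0, so this is a local maximum.
h(7/6) = (3/2)·e^(7/3) ≈ 15.4684.

15.4684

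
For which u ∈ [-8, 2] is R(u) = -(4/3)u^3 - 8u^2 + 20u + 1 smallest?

-5

R'(u) = -4u^2 - 16u + 20, which vanishes at u = -5 and u = 1.
Evaluating at the critical points and endpoints: R(-8) = 35/3,  R(-5) = -397/3,  R(1) = 35/3,  R(2) = -5/3.
The minimum over the interval is -397/3, attained at u = -5.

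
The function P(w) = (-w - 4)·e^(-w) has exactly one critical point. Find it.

-3

Differentiating with the product rule gives P'(w) = (w + 3)·e^(-w). Since e^(-w) > 0, the only critical point is w = -3.
P''(-3) has the same sign as 1 > 0, so this is a local minimum.
P(-3) = (-1)·e^(3) ≈ -20.0855.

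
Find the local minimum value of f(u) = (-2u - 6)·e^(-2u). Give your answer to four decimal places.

-148.4132

By the product rule, f'(u) = (4u + 10)·e^(-2u). Since e^(-2u) > 0, the only critical point is u = -5/2.
f''(-5/2) has the same sign as 4 > 0, so this is a local minimum.
f(-5/2) = (-1)·e^(5) ≈ -148.4132.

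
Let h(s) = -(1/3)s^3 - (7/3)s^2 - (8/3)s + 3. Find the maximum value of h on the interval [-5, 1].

h'(s) = -s^2 - (14/3)s - 8/3, which vanishes at s = -4 and s = -2/3.
Evaluating at the critical points and endpoints: h(-5) = -1/3,  h(-4) = -7/3,  h(-2/3) = 311/81,  h(1) = -7/3.
So the maximum is h(-2/3) = 311/81.

311/81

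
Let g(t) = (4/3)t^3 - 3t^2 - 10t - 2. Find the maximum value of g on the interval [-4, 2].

11/3

g'(t) = 4t^2 - 6t - 10, whose only zero in [-4, 2] is t = -1.
Evaluating at the critical points and endpoints: g(-4) = -286/3,  g(-1) = 11/3,  g(2) = -70/3.
So the maximum is g(-1) = 11/3.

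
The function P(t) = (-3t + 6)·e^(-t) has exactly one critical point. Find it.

P'(t) = (-3)·e^(-t) + (-3t + 6)·(-1)·e^(-t) = (3t - 9)·e^(-t). Since e^(-t) > 0, the only critical point is t = 3.
P''(3) has the same sign as 3 > 0, so this is a local minimum.
P(3) = (-3)·e^(-3) ≈ -0.1494.

3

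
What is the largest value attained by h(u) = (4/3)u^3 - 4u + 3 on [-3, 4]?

The derivative is 4u^2 - 4, which vanishes at u = -1 and u = 1.
Candidates: h(-3) = -21, h(-1) = 17/3, h(1) = 1/3, h(4) = 217/3.
Hence the absolute maximum is 217/3 at u = 4.

217/3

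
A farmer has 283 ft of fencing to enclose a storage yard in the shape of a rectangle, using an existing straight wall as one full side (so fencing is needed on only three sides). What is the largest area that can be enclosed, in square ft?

Let the sides perpendicular to the wall have length x and the parallel side y, so 2x + y = 283 and the area is A = xy = x(283 − 2x).
A'(x) = 283 − 4x = 0 gives x = 283/4, and A''(x) = −4 < 0 confirms a maximum.
Then y = 283 − 2·283/4 = 283/2 and A = 80089/8.

80089/8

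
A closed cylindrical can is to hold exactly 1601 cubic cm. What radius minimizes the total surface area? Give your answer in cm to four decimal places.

6.3397

With radius r and height h, πr²h = 1601 so h = 1601/(πr²), and S(r) = 2πr² + 2πrh = 2πr² + 2·1601/r.
S'(r) = 4πr − 2·1601/r² = 0 ⇒ r³ = 1601/(2π), so r ≈ 6.3397 and h = 2r ≈ 12.6795.
S''(r) = 4π + 4·1601/r³ > 0, so this is the minimum; S ≈ 757.6037.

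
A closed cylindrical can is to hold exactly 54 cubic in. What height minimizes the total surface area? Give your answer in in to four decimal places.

4.0967

With radius r and height h, πr²h = 54 so h = 54/(πr²), and S(r) = 2πr² + 2πrh = 2πr² + 2·54/r.
S'(r) = 4πr − 2·54/r² = 0 ⇒ r³ = 54/(2π), so r ≈ 2.0484 and h = 2r ≈ 4.0967.
S''(r) = 4π + 4·54/r³ > 0, so this is the minimum; S ≈ 79.0880.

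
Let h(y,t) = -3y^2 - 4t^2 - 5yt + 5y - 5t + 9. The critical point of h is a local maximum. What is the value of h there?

507/23

∂h/∂y = -6y - 5t + 5 = 0 and ∂h/∂t = -5y - 8t - 5 = 0, so (y, t) = (65/23, -55/23).
The Hessian has h_{yy} = -6, h_{tt} = -8, h_{yt} = -5, giving D = 23 > 0 with h_{yy} < 0, so the point is a local maximum.
h(65/23, -55/23) = 507/23.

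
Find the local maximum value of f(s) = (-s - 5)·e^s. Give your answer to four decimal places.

By the product rule, f'(s) = (-s - 6)·e^s. Since e^s > 0, the only critical point is s = -6.
f''(-6) has the same sign as -1 < 0, so this is a local maximum.
f(-6) = (1)·e^(-6) ≈ 0.0025.

0.0025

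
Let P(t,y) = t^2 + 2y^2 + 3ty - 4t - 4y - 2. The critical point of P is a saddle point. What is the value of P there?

∂P/∂t = 2t + 3y - 4 = 0 and ∂P/∂y = 3t + 4y - 4 = 0, so (t, y) = (-4, 4).
The Hessian has P_{tt} = 2, P_{yy} = 4, P_{ty} = 3, giving D = -1 < 0, so the point is a saddle point.
P(-4, 4) = -2.

-2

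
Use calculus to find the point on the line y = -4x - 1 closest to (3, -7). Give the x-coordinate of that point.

Minimize D(x)^2 = (x - 3)^2 + (-4x + 6)^2.
d/dx[D^2] = 2(x - 3) + 2·(-4)·(-4x + 6) = 0 ⇒ x = 27/17.
Then y = -125/17 and the distance is √(36/17) ≈ 1.4552.

27/17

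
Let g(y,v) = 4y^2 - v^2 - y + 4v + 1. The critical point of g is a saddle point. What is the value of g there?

∂g/∂y = 8y - 1 = 0 and ∂g/∂v = -2v + 4 = 0, so (y, v) = (1/8, 2).
The Hessian has g_{yy} = 8, g_{vv} = -2, g_{yv} = 0, giving D = -16 < 0, so the point is a saddle point.
g(1/8, 2) = 79/16.

79/16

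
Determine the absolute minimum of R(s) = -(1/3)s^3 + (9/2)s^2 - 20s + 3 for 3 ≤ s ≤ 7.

Differentiating, R'(s) = -s^2 + 9s - 20; which vanishes at s = 4 and s = 5.
Candidates: R(3) = -51/2; R(4) = -79/3; R(5) = -157/6; R(7) = -185/6.
So the minimum is R(7) = -185/6.

-185/6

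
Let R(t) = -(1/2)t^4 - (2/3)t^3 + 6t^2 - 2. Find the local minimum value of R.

-2

Critical points: R'(t) = -2t^3 - 2t^2 + 12t vanishes at t = -3, 0, 2.
Since R''(t) = -6t^2 - 4t + 12, we get R''(-3) = -30 < 0 ⇒ local maximum; R''(0) = 12 > 0 ⇒ local minimum; R''(2) = -20 < 0 ⇒ local maximum.
So the local minimum value is R(0) = -2.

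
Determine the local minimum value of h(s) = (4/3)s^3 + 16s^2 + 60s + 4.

h'(s) = 4s^2 + 32s + 60 = 0 at s = -5, -3.
Second-derivative test with h''(s) = 8s + 32: h''(-5) = -8 < 0 ⇒ local maximum; h''(-3) = 8 > 0 ⇒ local minimum.
Thus h has its local minimum at s = -3, with value -68.

-68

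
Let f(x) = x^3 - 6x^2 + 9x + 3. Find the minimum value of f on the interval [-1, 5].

-13

f'(x) = 3x^2 - 12x + 9, which vanishes at x = 1 and x = 3.
Candidates: f(-1) = -13, f(1) = 7, f(3) = 3, f(5) = 23.
Hence the absolute minimum is -13 at x = -1.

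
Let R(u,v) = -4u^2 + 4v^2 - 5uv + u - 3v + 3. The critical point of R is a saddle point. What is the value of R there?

∂R/∂u = -8u - 5v + 1 = 0 and ∂R/∂v = -5u + 8v - 3 = 0, so (u, v) = (-7/89, 29/89).
The Hessian has R_{uu} = -8, R_{vv} = 8, R_{uv} = -5, giving D = -89 < 0, so the point is a saddle point.
R(-7/89, 29/89) = 220/89.

220/89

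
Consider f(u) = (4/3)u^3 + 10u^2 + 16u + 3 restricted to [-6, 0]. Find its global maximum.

41/3

The derivative is 4u^2 + 20u + 16, which vanishes at u = -4 and u = -1.
Candidates: f(-6) = -21; f(-4) = 41/3; f(-1) = -13/3; f(0) = 3.
Hence the absolute maximum is 41/3 at u = -4.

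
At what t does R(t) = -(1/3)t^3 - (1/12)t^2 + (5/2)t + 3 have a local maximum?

3/2

R'(t) = -t^2 - (1/6)t + 5/2. Setting R'(t) = 0 gives t ∈ {-5/3, 3/2}.
Second-derivative test with R''(t) = -2t - 1/6: R''(-5/3) = 19/6 > 0 ⇒ local minimum; R''(3/2) = -19/6 < 0 ⇒ local maximum.
So the local maximum value is R(3/2) = 87/16.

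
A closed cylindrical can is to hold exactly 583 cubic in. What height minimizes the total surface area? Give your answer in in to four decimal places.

With radius r and height h, πr²h = 583 so h = 583/(πr²), and S(r) = 2πr² + 2πrh = 2πr² + 2·583/r.
S'(r) = 4πr − 2·583/r² = 0 ⇒ r³ = 583/(2π), so r ≈ 4.5272 and h = 2r ≈ 9.0544.
S''(r) = 4π + 4·583/r³ > 0, so this is the minimum; S ≈ 386.3316.

9.0544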